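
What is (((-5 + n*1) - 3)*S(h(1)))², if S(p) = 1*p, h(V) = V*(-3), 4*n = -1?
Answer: 9801/16 ≈ 612.56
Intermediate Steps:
n = -¼ (n = (¼)*(-1) = -¼ ≈ -0.25000)
h(V) = -3*V
S(p) = p
(((-5 + n*1) - 3)*S(h(1)))² = (((-5 - ¼*1) - 3)*(-3*1))² = (((-5 - ¼) - 3)*(-3))² = ((-21/4 - 3)*(-3))² = (-33/4*(-3))² = (99/4)² = 9801/16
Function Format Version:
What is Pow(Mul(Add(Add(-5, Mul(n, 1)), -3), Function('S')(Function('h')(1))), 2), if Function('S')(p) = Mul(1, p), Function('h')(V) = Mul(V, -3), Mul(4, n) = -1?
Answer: Rational(9801, 16) ≈ 612.56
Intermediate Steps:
n = Rational(-1, 4) (n = Mul(Rational(1, 4), -1) = Rational(-1, 4) ≈ -0.25000)
Function('h')(V) = Mul(-3, V)
Function('S')(p) = p
Pow(Mul(Add(Add(-5, Mul(n, 1)), -3), Function('S')(Function('h')(1))), 2) = Pow(Mul(Add(Add(-5, Mul(Rational(-1, 4), 1)), -3), Mul(-3, 1)), 2) = Pow(Mul(Add(Add(-5, Rational(-1, 4)), -3), -3), 2) = Pow(Mul(Add(Rational(-21, 4), -3), -3), 2) = Pow(Mul(Rational(-33, 4), -3), 2) = Pow(Rational(99, 4), 2) = Rational(9801, 16)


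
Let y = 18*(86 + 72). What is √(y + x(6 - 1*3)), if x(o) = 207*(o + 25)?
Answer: 24*√15 ≈ 92.952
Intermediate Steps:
x(o) = 5175 + 207*o (x(o) = 207*(25 + o) = 5175 + 207*o)
y = 2844 (y = 18*158 = 2844)
√(y + x(6 - 1*3)) = √(2844 + (5175 + 207*(6 - 1*3))) = √(2844 + (5175 + 207*(6 - 3))) = √(2844 + (5175 + 207*3)) = √(2844 + (5175 + 621)) = √(2844 + 5796) = √8640 = 24*√15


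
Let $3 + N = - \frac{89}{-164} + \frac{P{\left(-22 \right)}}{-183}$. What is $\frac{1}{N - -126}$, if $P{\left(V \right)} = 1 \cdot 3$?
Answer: $\frac{10004}{1235757} \approx 0.0080954$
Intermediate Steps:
$P{\left(V \right)} = 3$
$N = - \frac{24747}{10004}$ ($N = -3 + \left(- \frac{89}{-164} + \frac{3}{-183}\right) = -3 + \left(\left(-89\right) \left(- \frac{1}{164}\right) + 3 \left(- \frac{1}{183}\right)\right) = -3 + \left(\frac{89}{164} - \frac{1}{61}\right) = -3 + \frac{5265}{10004} = - \frac{24747}{10004} \approx -2.4737$)
$\frac{1}{N - -126} = \frac{1}{- \frac{24747}{10004} - -126} = \frac{1}{- \frac{24747}{10004} + 126} = \frac{1}{\frac{1235757}{10004}} = \frac{10004}{1235757}$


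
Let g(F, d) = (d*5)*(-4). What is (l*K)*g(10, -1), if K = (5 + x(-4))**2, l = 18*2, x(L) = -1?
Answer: 11520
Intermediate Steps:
g(F, d) = -20*d (g(F, d) = (5*d)*(-4) = -20*d)
l = 36
K = 16 (K = (5 - 1)**2 = 4**2 = 16)
(l*K)*g(10, -1) = (36*16)*(-20*(-1)) = 576*20 = 11520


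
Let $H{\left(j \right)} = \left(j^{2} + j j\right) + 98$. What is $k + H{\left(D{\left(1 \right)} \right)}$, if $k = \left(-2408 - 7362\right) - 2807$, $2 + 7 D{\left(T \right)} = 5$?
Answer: $- \frac{611453}{49} \approx -12479.0$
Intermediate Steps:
$D{\left(T \right)} = \frac{3}{7}$ ($D{\left(T \right)} = - \frac{2}{7} + \frac{1}{7} \cdot 5 = - \frac{2}{7} + \frac{5}{7} = \frac{3}{7}$)
$k = -12577$ ($k = -9770 - 2807 = -12577$)
$H{\left(j \right)} = 98 + 2 j^{2}$ ($H{\left(j \right)} = \left(j^{2} + j^{2}\right) + 98 = 2 j^{2} + 98 = 98 + 2 j^{2}$)
$k + H{\left(D{\left(1 \right)} \right)} = -12577 + \left(98 + 2 \left(\frac{3}{7}\right)^{2}\right) = -12577 + \left(98 + 2 \cdot \frac{9}{49}\right) = -12577 + \left(98 + \frac{18}{49}\right) = -12577 + \frac{4820}{49} = - \frac{611453}{49}$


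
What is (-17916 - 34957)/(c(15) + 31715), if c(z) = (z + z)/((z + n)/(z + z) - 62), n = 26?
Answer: -96175987/57688685 ≈ -1.6672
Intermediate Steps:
c(z) = 2*z/(-62 + (26 + z)/(2*z)) (c(z) = (z + z)/((z + 26)/(z + z) - 62) = (2*z)/((26 + z)/((2*z)) - 62) = (2*z)/((26 + z)*(1/(2*z)) - 62) = (2*z)/((26 + z)/(2*z) - 62) = (2*z)/(-62 + (26 + z)/(2*z)) = 2*z/(-62 + (26 + z)/(2*z)))
(-17916 - 34957)/(c(15) + 31715) = (-17916 - 34957)/(-4*15²/(-26 + 123*15) + 31715) = -52873/(-4*225/(-26 + 1845) + 31715) = -52873/(-4*225/1819 + 31715) = -52873/(-4*225*1/1819 + 31715) = -52873/(-900/1819 + 31715) = -52873/57688685/1819 = -52873*1819/57688685 = -96175987/57688685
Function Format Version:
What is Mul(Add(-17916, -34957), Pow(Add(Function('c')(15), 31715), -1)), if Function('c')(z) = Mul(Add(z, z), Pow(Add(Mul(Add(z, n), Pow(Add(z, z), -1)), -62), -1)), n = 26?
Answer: Rational(-96175987, 57688685) ≈ -1.6672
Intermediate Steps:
Function('c')(z) = Mul(2, z, Pow(Add(-62, Mul(Rational(1, 2), Pow(z, -1), Add(26, z))), -1)) (Function('c')(z) = Mul(Add(z, z), Pow(Add(Mul(Add(z, 26), Pow(Add(z, z), -1)), -62), -1)) = Mul(Mul(2, z), Pow(Add(Mul(Add(26, z), Pow(Mul(2, z), -1)), -62), -1)) = Mul(Mul(2, z), Pow(Add(Mul(Add(26, z), Mul(Rational(1, 2), Pow(z, -1))), -62), -1)) = Mul(Mul(2, z), Pow(Add(Mul(Rational(1, 2), Pow(z, -1), Add(26, z)), -62), -1)) = Mul(Mul(2, z), Pow(Add(-62, Mul(Rational(1, 2), Pow(z, -1), Add(26, z))), -1)) = Mul(2, z, Pow(Add(-62, Mul(Rational(1, 2), Pow(z, -1), Add(26, z))), -1)))
Mul(Add(-17916, -34957), Pow(Add(Function('c')(15), 31715), -1)) = Mul(Add(-17916, -34957), Pow(Add(Mul(-4, Pow(15, 2), Pow(Add(-26, Mul(123, 15)), -1)), 31715), -1)) = Mul(-52873, Pow(Add(Mul(-4, 225, Pow(Add(-26, 1845), -1)), 31715), -1)) = Mul(-52873, Pow(Add(Mul(-4, 225, Pow(1819, -1)), 31715), -1)) = Mul(-52873, Pow(Add(Mul(-4, 225, Rational(1, 1819)), 31715), -1)) = Mul(-52873, Pow(Add(Rational(-900, 1819), 31715), -1)) = Mul(-52873, Pow(Rational(57688685, 1819), -1)) = Mul(-52873, Rational(1819, 57688685)) = Rational(-96175987, 57688685)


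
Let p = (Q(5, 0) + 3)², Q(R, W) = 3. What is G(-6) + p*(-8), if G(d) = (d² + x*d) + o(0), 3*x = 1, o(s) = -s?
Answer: -254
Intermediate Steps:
x = ⅓ (x = (⅓)*1 = ⅓ ≈ 0.33333)
p = 36 (p = (3 + 3)² = 6² = 36)
G(d) = d² + d/3 (G(d) = (d² + d/3) - 1*0 = (d² + d/3) + 0 = d² + d/3)
G(-6) + p*(-8) = -6*(⅓ - 6) + 36*(-8) = -6*(-17/3) - 288 = 34 - 288 = -254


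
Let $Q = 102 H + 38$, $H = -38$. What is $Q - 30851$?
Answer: $-34689$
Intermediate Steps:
$Q = -3838$ ($Q = 102 \left(-38\right) + 38 = -3876 + 38 = -3838$)
$Q - 30851 = -3838 - 30851 = -34689$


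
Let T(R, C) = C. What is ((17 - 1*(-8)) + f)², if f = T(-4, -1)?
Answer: 576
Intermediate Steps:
f = -1
((17 - 1*(-8)) + f)² = ((17 - 1*(-8)) - 1)² = ((17 + 8) - 1)² = (25 - 1)² = 24² = 576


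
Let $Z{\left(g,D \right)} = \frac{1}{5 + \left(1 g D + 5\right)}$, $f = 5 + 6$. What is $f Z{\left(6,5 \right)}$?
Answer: $\frac{11}{40} \approx 0.275$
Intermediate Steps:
$f = 11$
$Z{\left(g,D \right)} = \frac{1}{10 + D g}$ ($Z{\left(g,D \right)} = \frac{1}{5 + \left(g D + 5\right)} = \frac{1}{5 + \left(D g + 5\right)} = \frac{1}{5 + \left(5 + D g\right)} = \frac{1}{10 + D g}$)
$f Z{\left(6,5 \right)} = \frac{11}{10 + 5 \cdot 6} = \frac{11}{10 + 30} = \frac{11}{40}$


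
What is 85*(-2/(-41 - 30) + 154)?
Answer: 929560/71 ≈ 13092.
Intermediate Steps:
85*(-2/(-41 - 30) + 154) = 85*(-2/(-71) + 154) = 85*(-1/71*(-2) + 154) = 85*(2/71 + 154) = 85*(10936/71) = 929560/71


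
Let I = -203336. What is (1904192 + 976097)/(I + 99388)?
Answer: -2880289/103948 ≈ -27.709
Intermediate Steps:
(1904192 + 976097)/(I + 99388) = (1904192 + 976097)/(-203336 + 99388) = 2880289/(-103948) = 2880289*(-1/103948) = -2880289/103948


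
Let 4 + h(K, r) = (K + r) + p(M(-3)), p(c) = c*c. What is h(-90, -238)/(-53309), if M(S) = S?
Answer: 323/53309 ≈ 0.0060590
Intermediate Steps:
p(c) = c**2
h(K, r) = 5 + K + r (h(K, r) = -4 + ((K + r) + (-3)**2) = -4 + ((K + r) + 9) = -4 + (9 + K + r) = 5 + K + r)
h(-90, -238)/(-53309) = (5 - 90 - 238)/(-53309) = -323*(-1/53309) = 323/53309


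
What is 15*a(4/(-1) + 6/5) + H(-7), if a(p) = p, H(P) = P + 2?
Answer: -47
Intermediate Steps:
H(P) = 2 + P
15*a(4/(-1) + 6/5) + H(-7) = 15*(4/(-1) + 6/5) + (2 - 7) = 15*(4*(-1) + 6*(⅕)) - 5 = 15*(-4 + 6/5) - 5 = 15*(-14/5) - 5 = -42 - 5 = -47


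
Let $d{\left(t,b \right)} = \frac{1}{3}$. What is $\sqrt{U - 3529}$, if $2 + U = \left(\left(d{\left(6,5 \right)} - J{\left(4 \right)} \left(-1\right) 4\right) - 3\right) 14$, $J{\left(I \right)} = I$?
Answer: $\frac{i \sqrt{30099}}{3} \approx 57.83 i$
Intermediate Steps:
$d{\left(t,b \right)} = \frac{1}{3}$
$U = \frac{554}{3}$ ($U = -2 + \left(\left(\frac{1}{3} - 4 \left(-1\right) 4\right) - 3\right) 14 = -2 + \left(\left(\frac{1}{3} - \left(-4\right) 4\right) - 3\right) 14 = -2 + \left(\left(\frac{1}{3} - -16\right) - 3\right) 14 = -2 + \left(\left(\frac{1}{3} + 16\right) - 3\right) 14 = -2 + \left(\frac{49}{3} - 3\right) 14 = -2 + \frac{40}{3} \cdot 14 = -2 + \frac{560}{3} = \frac{554}{3} \approx 184.67$)
$\sqrt{U - 3529} = \sqrt{\frac{554}{3} - 3529} = \sqrt{- \frac{10033}{3}} = \frac{i \sqrt{30099}}{3}$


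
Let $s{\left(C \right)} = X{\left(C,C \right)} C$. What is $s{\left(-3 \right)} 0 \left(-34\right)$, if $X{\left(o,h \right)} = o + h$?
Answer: $0$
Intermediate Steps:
$X{\left(o,h \right)} = h + o$
$s{\left(C \right)} = 2 C^{2}$ ($s{\left(C \right)} = \left(C + C\right) C = 2 C C = 2 C^{2}$)
$s{\left(-3 \right)} 0 \left(-34\right) = 2 \left(-3\right)^{2} \cdot 0 \left(-34\right) = 2 \cdot 9 \cdot 0 \left(-34\right) = 18 \cdot 0 \left(-34\right) = 0 \left(-34\right) = 0$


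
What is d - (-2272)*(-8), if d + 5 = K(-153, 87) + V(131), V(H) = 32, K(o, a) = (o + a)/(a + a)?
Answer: -526332/29 ≈ -18149.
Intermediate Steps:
K(o, a) = (a + o)/(2*a) (K(o, a) = (a + o)/((2*a)) = (a + o)*(1/(2*a)) = (a + o)/(2*a))
d = 772/29 (d = -5 + ((½)*(87 - 153)/87 + 32) = -5 + ((½)*(1/87)*(-66) + 32) = -5 + (-11/29 + 32) = -5 + 917/29 = 772/29 ≈ 26.621)
d - (-2272)*(-8) = 772/29 - (-2272)*(-8) = 772/29 - 1*18176 = 772/29 - 18176 = -526332/29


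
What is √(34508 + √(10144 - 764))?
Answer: √(34508 + 2*√2345) ≈ 186.02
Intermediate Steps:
√(34508 + √(10144 - 764)) = √(34508 + √9380) = √(34508 + 2*√2345)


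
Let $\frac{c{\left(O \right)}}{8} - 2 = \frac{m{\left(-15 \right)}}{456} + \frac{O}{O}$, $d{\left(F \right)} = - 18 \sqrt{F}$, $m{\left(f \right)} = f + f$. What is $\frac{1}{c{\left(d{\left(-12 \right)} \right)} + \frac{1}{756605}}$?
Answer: $\frac{14375495}{337445849} \approx 0.042601$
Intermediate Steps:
$m{\left(f \right)} = 2 f$
$c{\left(O \right)} = \frac{446}{19}$ ($c{\left(O \right)} = 16 + 8 \left(\frac{2 \left(-15\right)}{456} + \frac{O}{O}\right) = 16 + 8 \left(\left(-30\right) \frac{1}{456} + 1\right) = 16 + 8 \left(- \frac{5}{76} + 1\right) = 16 + 8 \cdot \frac{71}{76} = 16 + \frac{142}{19} = \frac{446}{19}$)
$\frac{1}{c{\left(d{\left(-12 \right)} \right)} + \frac{1}{756605}} = \frac{1}{\frac{446}{19} + \frac{1}{756605}} = \frac{1}{\frac{337445849}{14375495}} = \frac{14375495}{337445849}$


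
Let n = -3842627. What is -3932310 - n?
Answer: -89683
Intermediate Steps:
-3932310 - n = -3932310 - 1*(-3842627) = -3932310 + 3842627 = -89683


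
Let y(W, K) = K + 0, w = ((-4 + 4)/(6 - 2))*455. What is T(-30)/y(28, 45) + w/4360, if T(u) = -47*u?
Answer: 94/3 ≈ 31.333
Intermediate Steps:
w = 0 (w = (0/4)*455 = (0*(¼))*455 = 0*455 = 0)
y(W, K) = K
T(-30)/y(28, 45) + w/4360 = -47*(-30)/45 + 0/4360 = 1410*(1/45) + 0*(1/4360) = 94/3 + 0 = 94/3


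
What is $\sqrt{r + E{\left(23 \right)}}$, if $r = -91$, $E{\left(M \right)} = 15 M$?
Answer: $\sqrt{254} \approx 15.937$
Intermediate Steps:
$\sqrt{r + E{\left(23 \right)}} = \sqrt{-91 + 15 \cdot 23} = \sqrt{-91 + 345} = \sqrt{254}$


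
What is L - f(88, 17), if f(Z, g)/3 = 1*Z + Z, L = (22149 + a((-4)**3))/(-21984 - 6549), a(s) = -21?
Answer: -5029184/9511 ≈ -528.78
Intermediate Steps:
L = -7376/9511 (L = (22149 - 21)/(-21984 - 6549) = 22128/(-28533) = 22128*(-1/28533) = -7376/9511 ≈ -0.77552)
f(Z, g) = 6*Z (f(Z, g) = 3*(1*Z + Z) = 3*(Z + Z) = 3*(2*Z) = 6*Z)
L - f(88, 17) = -7376/9511 - 6*88 = -7376/9511 - 1*528 = -7376/9511 - 528 = -5029184/9511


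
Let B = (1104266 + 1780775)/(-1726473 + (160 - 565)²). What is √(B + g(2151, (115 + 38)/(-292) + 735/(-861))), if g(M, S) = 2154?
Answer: √328370707299003/390612 ≈ 46.391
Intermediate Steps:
B = -2885041/1562448 (B = 2885041/(-1726473 + (-405)²) = 2885041/(-1726473 + 164025) = 2885041/(-1562448) = 2885041*(-1/1562448) = -2885041/1562448 ≈ -1.8465)
√(B + g(2151, (115 + 38)/(-292) + 735/(-861))) = √(-2885041/1562448 + 2154) = √(3362627951/1562448) = √328370707299003/390612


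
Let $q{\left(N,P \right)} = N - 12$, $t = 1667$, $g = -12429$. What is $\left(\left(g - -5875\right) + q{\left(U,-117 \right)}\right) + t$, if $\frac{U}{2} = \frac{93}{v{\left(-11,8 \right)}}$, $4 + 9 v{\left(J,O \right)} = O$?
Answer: $- \frac{8961}{2} \approx -4480.5$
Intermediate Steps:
$v{\left(J,O \right)} = - \frac{4}{9} + \frac{O}{9}$
$U = \frac{837}{2}$ ($U = 2 \frac{93}{- \frac{4}{9} + \frac{1}{9} \cdot 8} = 2 \frac{93}{- \frac{4}{9} + \frac{8}{9}} = 2 \frac{93}{\frac{4}{9}} = 2 \cdot 93 \cdot \frac{9}{4} = 2 \cdot \frac{837}{4} = \frac{837}{2} \approx 418.5$)
$q{\left(N,P \right)} = -12 + N$
$\left(\left(g - -5875\right) + q{\left(U,-117 \right)}\right) + t = \left(\left(-12429 - -5875\right) + \left(-12 + \frac{837}{2}\right)\right) + 1667 = \left(\left(-12429 + 5875\right) + \frac{813}{2}\right) + 1667 = \left(-6554 + \frac{813}{2}\right) + 1667 = - \frac{12295}{2} + 1667 = - \frac{8961}{2}$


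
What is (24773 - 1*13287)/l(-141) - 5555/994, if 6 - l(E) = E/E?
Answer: 11389309/4970 ≈ 2291.6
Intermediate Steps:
l(E) = 5 (l(E) = 6 - E/E = 6 - 1*1 = 6 - 1 = 5)
(24773 - 1*13287)/l(-141) - 5555/994 = (24773 - 1*13287)/5 - 5555/994 = (24773 - 13287)*(⅕) - 5555*1/994 = 11486*(⅕) - 5555/994 = 11486/5 - 5555/994 = 11389309/4970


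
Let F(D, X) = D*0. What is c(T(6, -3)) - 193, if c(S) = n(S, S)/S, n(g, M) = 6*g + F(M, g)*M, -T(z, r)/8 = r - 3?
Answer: -187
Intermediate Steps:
F(D, X) = 0
T(z, r) = 24 - 8*r (T(z, r) = -8*(r - 3) = -8*(-3 + r) = 24 - 8*r)
n(g, M) = 6*g (n(g, M) = 6*g + 0*M = 6*g + 0 = 6*g)
c(S) = 6 (c(S) = (6*S)/S = 6)
c(T(6, -3)) - 193 = 6 - 193 = -187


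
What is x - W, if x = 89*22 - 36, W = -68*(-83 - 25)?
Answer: -5422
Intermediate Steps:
W = 7344 (W = -68*(-108) = 7344)
x = 1922 (x = 1958 - 36 = 1922)
x - W = 1922 - 1*7344 = 1922 - 7344 = -5422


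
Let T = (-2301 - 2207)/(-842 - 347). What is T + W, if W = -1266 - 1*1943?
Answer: -3810993/1189 ≈ -3205.2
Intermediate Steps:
T = 4508/1189 (T = -4508/(-1189) = -4508*(-1/1189) = 4508/1189 ≈ 3.7914)
W = -3209 (W = -1266 - 1943 = -3209)
T + W = 4508/1189 - 3209 = -3810993/1189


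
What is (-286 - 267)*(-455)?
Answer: 251615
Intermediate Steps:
(-286 - 267)*(-455) = -553*(-455) = 251615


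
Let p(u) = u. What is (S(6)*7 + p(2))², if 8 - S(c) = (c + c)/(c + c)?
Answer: 2601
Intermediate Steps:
S(c) = 7 (S(c) = 8 - (c + c)/(c + c) = 8 - 2*c/(2*c) = 8 - 2*c*1/(2*c) = 8 - 1*1 = 8 - 1 = 7)
(S(6)*7 + p(2))² = (7*7 + 2)² = (49 + 2)² = 51² = 2601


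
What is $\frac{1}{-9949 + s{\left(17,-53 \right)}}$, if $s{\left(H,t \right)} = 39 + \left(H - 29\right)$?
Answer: $- \frac{1}{9922} \approx -0.00010079$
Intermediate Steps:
$s{\left(H,t \right)} = 10 + H$ ($s{\left(H,t \right)} = 39 + \left(-29 + H\right) = 10 + H$)
$\frac{1}{-9949 + s{\left(17,-53 \right)}} = \frac{1}{-9949 + \left(10 + 17\right)} = \frac{1}{-9949 + 27} = \frac{1}{-9922} = - \frac{1}{9922}$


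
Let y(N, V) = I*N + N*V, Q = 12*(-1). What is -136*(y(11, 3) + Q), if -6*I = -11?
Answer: -16796/3 ≈ -5598.7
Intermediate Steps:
I = 11/6 (I = -1/6*(-11) = 11/6 ≈ 1.8333)
Q = -12
y(N, V) = 11*N/6 + N*V
-136*(y(11, 3) + Q) = -136*((1/6)*11*(11 + 6*3) - 12) = -136*((1/6)*11*(11 + 18) - 12) = -136*((1/6)*11*29 - 12) = -136*(319/6 - 12) = -136*247/6 = -16796/3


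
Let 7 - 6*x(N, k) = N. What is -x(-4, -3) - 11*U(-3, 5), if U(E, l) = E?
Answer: 187/6 ≈ 31.167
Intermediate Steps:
x(N, k) = 7/6 - N/6
-x(-4, -3) - 11*U(-3, 5) = -(7/6 - ⅙*(-4)) - 11*(-3) = -(7/6 + ⅔) + 33 = -1*11/6 + 33 = -11/6 + 33 = 187/6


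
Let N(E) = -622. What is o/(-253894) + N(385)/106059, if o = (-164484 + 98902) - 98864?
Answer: 8641528123/13463871873 ≈ 0.64183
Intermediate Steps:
o = -164446 (o = -65582 - 98864 = -164446)
o/(-253894) + N(385)/106059 = -164446/(-253894) - 622/106059 = -164446*(-1/253894) - 622*1/106059 = 82223/126947 - 622/106059 = 8641528123/13463871873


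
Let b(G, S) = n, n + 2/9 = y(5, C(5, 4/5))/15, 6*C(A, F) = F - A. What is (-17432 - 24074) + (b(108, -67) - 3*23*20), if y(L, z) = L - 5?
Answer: -385976/9 ≈ -42886.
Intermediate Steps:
C(A, F) = -A/6 + F/6 (C(A, F) = (F - A)/6 = -A/6 + F/6)
y(L, z) = -5 + L
n = -2/9 (n = -2/9 + (-5 + 5)/15 = -2/9 + 0*(1/15) = -2/9 + 0 = -2/9 ≈ -0.22222)
b(G, S) = -2/9
(-17432 - 24074) + (b(108, -67) - 3*23*20) = (-17432 - 24074) + (-2/9 - 3*23*20) = -41506 + (-2/9 - 69*20) = -41506 + (-2/9 - 1*1380) = -41506 + (-2/9 - 1380) = -41506 - 12422/9 = -385976/9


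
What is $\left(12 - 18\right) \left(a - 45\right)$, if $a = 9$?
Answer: $216$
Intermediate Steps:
$\left(12 - 18\right) \left(a - 45\right) = \left(12 - 18\right) \left(9 - 45\right) = \left(12 - 18\right) \left(-36\right) = \left(-6\right) \left(-36\right) = 216$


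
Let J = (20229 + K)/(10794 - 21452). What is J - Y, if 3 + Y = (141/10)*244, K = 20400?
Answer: -183382191/53290 ≈ -3441.2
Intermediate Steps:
Y = 17187/5 (Y = -3 + (141/10)*244 = -3 + 17202/5 = 17187/5 ≈ 3437.4)
J = -40629/10658 (J = (20229 + 20400)/(10794 - 21452) = 40629/(-10658) = 40629*(-1/10658) = -40629/10658 ≈ -3.8121)
J - Y = -40629/10658 - 1*17187/5 = -40629/10658 - 17187/5 = -183382191/53290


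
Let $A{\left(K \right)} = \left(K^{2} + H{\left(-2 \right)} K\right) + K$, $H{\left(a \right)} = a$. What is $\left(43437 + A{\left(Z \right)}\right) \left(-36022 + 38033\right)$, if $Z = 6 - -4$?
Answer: $87532797$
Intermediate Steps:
$Z = 10$ ($Z = 6 + 4 = 10$)
$A{\left(K \right)} = K^{2} - K$ ($A{\left(K \right)} = \left(K^{2} - 2 K\right) + K = K^{2} - K$)
$\left(43437 + A{\left(Z \right)}\right) \left(-36022 + 38033\right) = \left(43437 + 10 \left(-1 + 10\right)\right) \left(-36022 + 38033\right) = \left(43437 + 10 \cdot 9\right) 2011 = \left(43437 + 90\right) 2011 = 43527 \cdot 2011 = 87532797$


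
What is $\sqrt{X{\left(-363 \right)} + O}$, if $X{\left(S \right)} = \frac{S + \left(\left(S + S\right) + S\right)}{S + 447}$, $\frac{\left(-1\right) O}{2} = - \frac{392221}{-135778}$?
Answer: $\frac{2 i \sqrt{1302124801467}}{475223} \approx 4.8024 i$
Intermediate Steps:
$O = - \frac{392221}{67889}$ ($O = - 2 \left(- \frac{392221}{-135778}\right) = - 2 \left(\left(-392221\right) \left(- \frac{1}{135778}\right)\right) = \left(-2\right) \frac{392221}{135778} = - \frac{392221}{67889} \approx -5.7774$)
$X{\left(S \right)} = \frac{4 S}{447 + S}$ ($X{\left(S \right)} = \frac{S + \left(2 S + S\right)}{447 + S} = \frac{S + 3 S}{447 + S} = \frac{4 S}{447 + S}$)
$\sqrt{X{\left(-363 \right)} + O} = \sqrt{4 \left(-363\right) \frac{1}{447 - 363} - \frac{392221}{67889}} = \sqrt{4 \left(-363\right) \frac{1}{84} - \frac{392221}{67889}} = \sqrt{- \frac{121}{7} - \frac{392221}{67889}} = \sqrt{- \frac{10960116}{475223}} = \frac{2 i \sqrt{1302124801467}}{475223}$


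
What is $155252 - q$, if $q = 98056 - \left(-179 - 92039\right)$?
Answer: $-35022$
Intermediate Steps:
$q = 190274$ ($q = 98056 - -92218 = 98056 + 92218 = 190274$)
$155252 - q = 155252 - 190274 = -35022$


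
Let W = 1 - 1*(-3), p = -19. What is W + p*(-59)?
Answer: 1125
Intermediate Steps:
W = 4 (W = 1 + 3 = 4)
W + p*(-59) = 4 - 19*(-59) = 4 + 1121 = 1125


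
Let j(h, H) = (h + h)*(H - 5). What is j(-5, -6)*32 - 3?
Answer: 3517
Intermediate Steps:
j(h, H) = 2*h*(-5 + H) (j(h, H) = (2*h)*(-5 + H) = 2*h*(-5 + H))
j(-5, -6)*32 - 3 = (2*(-5)*(-5 - 6))*32 - 3 = (2*(-5)*(-11))*32 - 3 = 110*32 - 3 = 3520 - 3 = 3517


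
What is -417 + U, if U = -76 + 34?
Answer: -459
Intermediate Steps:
U = -42
-417 + U = -417 - 42 = -459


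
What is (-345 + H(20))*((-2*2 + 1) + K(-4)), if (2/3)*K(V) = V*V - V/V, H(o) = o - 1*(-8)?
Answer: -12363/2 ≈ -6181.5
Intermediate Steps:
H(o) = 8 + o (H(o) = o + 8 = 8 + o)
K(V) = -3/2 + 3*V²/2 (K(V) = 3*(V*V - V/V)/2 = 3*(V² - 1*1)/2 = 3*(V² - 1)/2 = 3*(-1 + V²)/2 = -3/2 + 3*V²/2)
(-345 + H(20))*((-2*2 + 1) + K(-4)) = (-345 + (8 + 20))*((-2*2 + 1) + (-3/2 + (3/2)*(-4)²)) = (-345 + 28)*((-4 + 1) + (-3/2 + (3/2)*16)) = -317*(-3 + (-3/2 + 24)) = -317*(-3 + 45/2) = -317*39/2 = -12363/2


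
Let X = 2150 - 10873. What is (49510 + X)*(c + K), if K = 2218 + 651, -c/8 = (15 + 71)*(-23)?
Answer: 762431391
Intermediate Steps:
c = 15824 (c = -8*(15 + 71)*(-23) = -688*(-23) = -8*(-1978) = 15824)
X = -8723
K = 2869
(49510 + X)*(c + K) = (49510 - 8723)*(15824 + 2869) = 40787*18693 = 762431391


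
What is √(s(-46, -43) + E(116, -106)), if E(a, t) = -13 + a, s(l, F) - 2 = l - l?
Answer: √105 ≈ 10.247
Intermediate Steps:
s(l, F) = 2 (s(l, F) = 2 + (l - l) = 2 + 0 = 2)
√(s(-46, -43) + E(116, -106)) = √(2 + (-13 + 116)) = √(2 + 103) = √105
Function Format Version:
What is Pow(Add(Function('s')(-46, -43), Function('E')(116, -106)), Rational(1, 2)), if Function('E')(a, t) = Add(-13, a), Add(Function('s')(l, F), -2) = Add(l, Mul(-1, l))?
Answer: Pow(105, Rational(1, 2)) ≈ 10.247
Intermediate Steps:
Function('s')(l, F) = 2 (Function('s')(l, F) = Add(2, Add(l, Mul(-1, l))) = Add(2, 0) = 2)
Pow(Add(Function('s')(-46, -43), Function('E')(116, -106)), Rational(1, 2)) = Pow(Add(2, Add(-13, 116)), Rational(1, 2)) = Pow(Add(2, 103), Rational(1, 2)) = Pow(105, Rational(1, 2))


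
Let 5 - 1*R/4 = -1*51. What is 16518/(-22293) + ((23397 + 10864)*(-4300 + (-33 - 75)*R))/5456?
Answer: -1813476946577/10135884 ≈ -1.7892e+5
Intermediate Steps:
R = 224 (R = 20 - (-4)*51 = 20 - 4*(-51) = 20 + 204 = 224)
16518/(-22293) + ((23397 + 10864)*(-4300 + (-33 - 75)*R))/5456 = 16518/(-22293) + ((23397 + 10864)*(-4300 + (-33 - 75)*224))/5456 = 16518*(-1/22293) + (34261*(-4300 - 108*224))*(1/5456) = -5506/7431 + (34261*(-4300 - 24192))*(1/5456) = -5506/7431 + (34261*(-28492))*(1/5456) = -5506/7431 - 976164412*1/5456 = -5506/7431 - 244041103/1364 = -1813476946577/10135884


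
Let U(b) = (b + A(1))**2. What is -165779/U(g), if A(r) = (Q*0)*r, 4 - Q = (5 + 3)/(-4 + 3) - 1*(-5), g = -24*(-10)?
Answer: -165779/57600 ≈ -2.8781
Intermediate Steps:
g = 240
Q = 7 (Q = 4 - ((5 + 3)/(-4 + 3) - 1*(-5)) = 4 - (8/(-1) + 5) = 4 - (8*(-1) + 5) = 4 - (-8 + 5) = 4 - 1*(-3) = 4 + 3 = 7)
A(r) = 0 (A(r) = (7*0)*r = 0*r = 0)
U(b) = b**2 (U(b) = (b + 0)**2 = b**2)
-165779/U(g) = -165779/(240**2) = -165779/57600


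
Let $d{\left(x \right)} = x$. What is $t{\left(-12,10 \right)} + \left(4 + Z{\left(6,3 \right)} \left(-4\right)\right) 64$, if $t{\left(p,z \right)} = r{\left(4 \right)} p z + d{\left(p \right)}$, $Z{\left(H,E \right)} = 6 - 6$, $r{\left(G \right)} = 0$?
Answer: $244$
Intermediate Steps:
$Z{\left(H,E \right)} = 0$ ($Z{\left(H,E \right)} = 6 - 6 = 0$)
$t{\left(p,z \right)} = p$ ($t{\left(p,z \right)} = 0 p z + p = 0 z + p = 0 + p = p$)
$t{\left(-12,10 \right)} + \left(4 + Z{\left(6,3 \right)} \left(-4\right)\right) 64 = -12 + \left(4 + 0 \left(-4\right)\right) 64 = -12 + \left(4 + 0\right) 64 = -12 + 4 \cdot 64 = -12 + 256 = 244$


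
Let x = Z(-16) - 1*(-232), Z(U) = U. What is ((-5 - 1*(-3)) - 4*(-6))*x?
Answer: 4752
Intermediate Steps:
x = 216 (x = -16 - 1*(-232) = -16 + 232 = 216)
((-5 - 1*(-3)) - 4*(-6))*x = ((-5 - 1*(-3)) - 4*(-6))*216 = ((-5 + 3) + 24)*216 = (-2 + 24)*216 = 22*216 = 4752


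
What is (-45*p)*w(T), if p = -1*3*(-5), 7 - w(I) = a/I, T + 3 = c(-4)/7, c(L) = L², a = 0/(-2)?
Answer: -4725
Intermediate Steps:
a = 0 (a = 0*(-½) = 0)
T = -5/7 (T = -3 + (-4)²/7 = -3 + 16*(⅐) = -3 + 16/7 = -5/7 ≈ -0.71429)
w(I) = 7 (w(I) = 7 - 0/I = 7 - 1*0 = 7 + 0 = 7)
p = 15 (p = -3*(-5) = 15)
(-45*p)*w(T) = -45*15*7 = -675*7 = -4725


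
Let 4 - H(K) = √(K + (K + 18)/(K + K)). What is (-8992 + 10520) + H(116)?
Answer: 1532 - √392167/58 ≈ 1521.2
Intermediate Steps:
H(K) = 4 - √(K + (18 + K)/(2*K)) (H(K) = 4 - √(K + (K + 18)/(K + K)) = 4 - √(K + (18 + K)/((2*K))) = 4 - √(K + (18 + K)*(1/(2*K))) = 4 - √(K + (18 + K)/(2*K)))
(-8992 + 10520) + H(116) = (-8992 + 10520) + (4 - √(2 + 4*116 + 36/116)/2) = 1528 + (4 - √(2 + 464 + 36*(1/116))/2) = 1528 + (4 - √(2 + 464 + 9/29)/2) = 1528 + (4 - √392167/58) = 1532 - √392167/58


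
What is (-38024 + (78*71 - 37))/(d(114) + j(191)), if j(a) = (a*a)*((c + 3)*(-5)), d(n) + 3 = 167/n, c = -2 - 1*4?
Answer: -3707622/62382335 ≈ -0.059434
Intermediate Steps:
c = -6 (c = -2 - 4 = -6)
d(n) = -3 + 167/n
j(a) = 15*a**2 (j(a) = (a*a)*((-6 + 3)*(-5)) = a**2*(-3*(-5)) = a**2*15 = 15*a**2)
(-38024 + (78*71 - 37))/(d(114) + j(191)) = (-38024 + (78*71 - 37))/((-3 + 167/114) + 15*191**2) = (-38024 + (5538 - 37))/((-3 + 167*(1/114)) + 15*36481) = (-38024 + 5501)/((-3 + 167/114) + 547215) = -32523/(-175/114 + 547215) = -32523/62382335/114 = -32523*114/62382335 = -3707622/62382335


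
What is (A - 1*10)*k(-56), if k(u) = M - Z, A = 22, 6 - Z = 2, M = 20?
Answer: 192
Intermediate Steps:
Z = 4 (Z = 6 - 1*2 = 6 - 2 = 4)
k(u) = 16 (k(u) = 20 - 1*4 = 20 - 4 = 16)
(A - 1*10)*k(-56) = (22 - 1*10)*16 = (22 - 10)*16 = 12*16 = 192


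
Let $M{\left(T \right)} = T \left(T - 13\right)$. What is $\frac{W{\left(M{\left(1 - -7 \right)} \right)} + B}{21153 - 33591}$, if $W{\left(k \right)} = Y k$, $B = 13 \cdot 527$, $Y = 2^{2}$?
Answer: $- \frac{6691}{12438} \approx -0.53795$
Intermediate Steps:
$Y = 4$
$B = 6851$
$M{\left(T \right)} = T \left(-13 + T\right)$
$W{\left(k \right)} = 4 k$
$\frac{W{\left(M{\left(1 - -7 \right)} \right)} + B}{21153 - 33591} = \frac{4 \left(1 - -7\right) \left(-13 + \left(1 - -7\right)\right) + 6851}{21153 - 33591} = \frac{4 \left(1 + 7\right) \left(-13 + \left(1 + 7\right)\right) + 6851}{-12438} = \left(4 \cdot 8 \left(-13 + 8\right) + 6851\right) \left(- \frac{1}{12438}\right) = \left(4 \cdot 8 \left(-5\right) + 6851\right) \left(- \frac{1}{12438}\right) = \left(4 \left(-40\right) + 6851\right) \left(- \frac{1}{12438}\right) = \left(-160 + 6851\right) \left(- \frac{1}{12438}\right) = 6691 \left(- \frac{1}{12438}\right) = - \frac{6691}{12438}$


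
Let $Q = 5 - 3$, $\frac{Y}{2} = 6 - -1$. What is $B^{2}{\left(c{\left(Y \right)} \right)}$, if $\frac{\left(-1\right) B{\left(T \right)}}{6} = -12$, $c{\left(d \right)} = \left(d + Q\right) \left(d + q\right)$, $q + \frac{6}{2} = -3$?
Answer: $5184$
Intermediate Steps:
$q = -6$ ($q = -3 - 3 = -6$)
$Y = 14$ ($Y = 2 \left(6 - -1\right) = 2 \left(6 + 1\right) = 2 \cdot 7 = 14$)
$Q = 2$
$c{\left(d \right)} = \left(-6 + d\right) \left(2 + d\right)$ ($c{\left(d \right)} = \left(d + 2\right) \left(d - 6\right) = \left(2 + d\right) \left(-6 + d\right) = \left(-6 + d\right) \left(2 + d\right)$)
$B{\left(T \right)} = 72$ ($B{\left(T \right)} = \left(-6\right) \left(-12\right) = 72$)
$B^{2}{\left(c{\left(Y \right)} \right)} = 72^{2} = 5184$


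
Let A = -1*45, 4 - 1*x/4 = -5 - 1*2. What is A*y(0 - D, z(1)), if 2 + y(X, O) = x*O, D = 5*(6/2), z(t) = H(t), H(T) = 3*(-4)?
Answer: 23850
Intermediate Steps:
H(T) = -12
z(t) = -12
D = 15 (D = 5*(6*(½)) = 5*3 = 15)
x = 44 (x = 16 - 4*(-5 - 1*2) = 16 - 4*(-5 - 2) = 16 - 4*(-7) = 16 + 28 = 44)
y(X, O) = -2 + 44*O
A = -45
A*y(0 - D, z(1)) = -45*(-2 + 44*(-12)) = -45*(-2 - 528) = -45*(-530) = 23850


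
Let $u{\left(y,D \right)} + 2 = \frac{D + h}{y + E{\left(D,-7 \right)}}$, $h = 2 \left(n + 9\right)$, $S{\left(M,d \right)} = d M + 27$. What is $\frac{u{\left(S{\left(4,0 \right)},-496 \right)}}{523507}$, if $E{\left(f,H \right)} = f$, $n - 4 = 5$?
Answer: $- \frac{478}{245524783} \approx -1.9468 \cdot 10^{-6}$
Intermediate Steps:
$n = 9$ ($n = 4 + 5 = 9$)
$S{\left(M,d \right)} = 27 + M d$ ($S{\left(M,d \right)} = M d + 27 = 27 + M d$)
$h = 36$ ($h = 2 \left(9 + 9\right) = 2 \cdot 18 = 36$)
$u{\left(y,D \right)} = -2 + \frac{36 + D}{D + y}$ ($u{\left(y,D \right)} = -2 + \frac{D + 36}{y + D} = -2 + \frac{36 + D}{D + y}$)
$\frac{u{\left(S{\left(4,0 \right)},-496 \right)}}{523507} = \frac{\frac{1}{-496 + \left(27 + 4 \cdot 0\right)} \left(36 - -496 - 2 \left(27 + 4 \cdot 0\right)\right)}{523507} = \frac{36 + 496 - 2 \left(27 + 0\right)}{-496 + \left(27 + 0\right)} \frac{1}{523507} = \frac{36 + 496 - 54}{-496 + 27} \cdot \frac{1}{523507} = \frac{36 + 496 - 54}{-469} \cdot \frac{1}{523507} = \left(- \frac{1}{469}\right) 478 \cdot \frac{1}{523507} = \left(- \frac{478}{469}\right) \frac{1}{523507} = - \frac{478}{245524783}$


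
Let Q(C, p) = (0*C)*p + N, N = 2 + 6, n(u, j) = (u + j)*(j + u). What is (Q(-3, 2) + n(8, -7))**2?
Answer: 81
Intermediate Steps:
n(u, j) = (j + u)**2 (n(u, j) = (j + u)*(j + u) = (j + u)**2)
N = 8
Q(C, p) = 8 (Q(C, p) = (0*C)*p + 8 = 0*p + 8 = 0 + 8 = 8)
(Q(-3, 2) + n(8, -7))**2 = (8 + (-7 + 8)**2)**2 = (8 + 1**2)**2 = (8 + 1)**2 = 9**2 = 81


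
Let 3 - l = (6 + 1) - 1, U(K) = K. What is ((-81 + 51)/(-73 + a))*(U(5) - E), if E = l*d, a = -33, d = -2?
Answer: -15/53 ≈ -0.28302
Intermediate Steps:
l = -3 (l = 3 - ((6 + 1) - 1) = 3 - (7 - 1) = 3 - 1*6 = 3 - 6 = -3)
E = 6 (E = -3*(-2) = 6)
((-81 + 51)/(-73 + a))*(U(5) - E) = ((-81 + 51)/(-73 - 33))*(5 - 1*6) = (-30/(-106))*(5 - 6) = -30*(-1/106)*(-1) = (15/53)*(-1) = -15/53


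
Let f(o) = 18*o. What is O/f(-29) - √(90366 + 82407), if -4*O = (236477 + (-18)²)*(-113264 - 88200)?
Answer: -5963359583/261 - 27*√237 ≈ -2.2849e+7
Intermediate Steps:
O = 11926719166 (O = -(236477 + (-18)²)*(-113264 - 88200)/4 = -(236477 + 324)*(-201464)/4 = -236801*(-201464)/4 = -¼*(-47706876664) = 11926719166)
O/f(-29) - √(90366 + 82407) = 11926719166/((18*(-29))) - √(90366 + 82407) = 11926719166/(-522) - √172773 = 11926719166*(-1/522) - 27*√237 = -5963359583/261 - 27*√237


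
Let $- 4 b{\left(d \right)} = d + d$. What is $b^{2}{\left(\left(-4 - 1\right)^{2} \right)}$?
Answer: $\frac{625}{4} \approx 156.25$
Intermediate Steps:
$b{\left(d \right)} = - \frac{d}{2}$ ($b{\left(d \right)} = - \frac{d + d}{4} = - \frac{2 d}{4} = - \frac{d}{2}$)
$b^{2}{\left(\left(-4 - 1\right)^{2} \right)} = \left(- \frac{\left(-4 - 1\right)^{2}}{2}\right)^{2} = \left(- \frac{\left(-5\right)^{2}}{2}\right)^{2} = \left(\left(- \frac{1}{2}\right) 25\right)^{2} = \left(- \frac{25}{2}\right)^{2} = \frac{625}{4}$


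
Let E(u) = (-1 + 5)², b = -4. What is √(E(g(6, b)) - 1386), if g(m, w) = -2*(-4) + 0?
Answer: I*√1370 ≈ 37.013*I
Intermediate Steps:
g(m, w) = 8 (g(m, w) = 8 + 0 = 8)
E(u) = 16 (E(u) = 4² = 16)
√(E(g(6, b)) - 1386) = √(16 - 1386) = √(-1370) = I*√1370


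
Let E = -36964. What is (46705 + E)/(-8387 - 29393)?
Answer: -9741/37780 ≈ -0.25783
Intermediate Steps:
(46705 + E)/(-8387 - 29393) = (46705 - 36964)/(-8387 - 29393) = 9741/(-37780) = 9741*(-1/37780) = -9741/37780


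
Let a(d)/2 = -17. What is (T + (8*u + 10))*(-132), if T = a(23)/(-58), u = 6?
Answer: -224268/29 ≈ -7733.4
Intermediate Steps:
a(d) = -34 (a(d) = 2*(-17) = -34)
T = 17/29 (T = -34/(-58) = -34*(-1/58) = 17/29 ≈ 0.58621)
(T + (8*u + 10))*(-132) = (17/29 + (8*6 + 10))*(-132) = (17/29 + (48 + 10))*(-132) = (17/29 + 58)*(-132) = (1699/29)*(-132) = -224268/29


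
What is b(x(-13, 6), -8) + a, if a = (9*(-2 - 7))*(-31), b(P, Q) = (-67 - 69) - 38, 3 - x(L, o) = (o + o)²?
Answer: 2337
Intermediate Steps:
x(L, o) = 3 - 4*o² (x(L, o) = 3 - (o + o)² = 3 - (2*o)² = 3 - 4*o²)
b(P, Q) = -174 (b(P, Q) = -136 - 38 = -174)
a = 2511 (a = (9*(-9))*(-31) = -81*(-31) = 2511)
b(x(-13, 6), -8) + a = -174 + 2511 = 2337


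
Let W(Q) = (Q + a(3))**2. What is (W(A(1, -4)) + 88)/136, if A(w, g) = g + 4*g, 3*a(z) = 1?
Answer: 4273/1224 ≈ 3.4910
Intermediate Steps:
a(z) = 1/3 (a(z) = (1/3)*1 = 1/3)
A(w, g) = 5*g
W(Q) = (1/3 + Q)**2 (W(Q) = (Q + 1/3)**2 = (1/3 + Q)**2)
(W(A(1, -4)) + 88)/136 = ((1 + 3*(5*(-4)))**2/9 + 88)/136 = ((1 + 3*(-20))**2/9 + 88)*(1/136) = ((1 - 60)**2/9 + 88)*(1/136) = ((1/9)*(-59)**2 + 88)*(1/136) = ((1/9)*3481 + 88)*(1/136) = (3481/9 + 88)*(1/136) = (4273/9)*(1/136) = 4273/1224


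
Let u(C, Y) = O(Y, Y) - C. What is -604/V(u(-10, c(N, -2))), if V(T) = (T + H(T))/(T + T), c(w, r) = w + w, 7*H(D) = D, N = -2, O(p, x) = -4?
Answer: -1057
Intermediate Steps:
H(D) = D/7
c(w, r) = 2*w
u(C, Y) = -4 - C
V(T) = 4/7 (V(T) = (T + T/7)/(T + T) = (8*T/7)/((2*T)) = (8*T/7)*(1/(2*T)) = 4/7)
-604/V(u(-10, c(N, -2))) = -604/4/7 = -604*7/4 = -1057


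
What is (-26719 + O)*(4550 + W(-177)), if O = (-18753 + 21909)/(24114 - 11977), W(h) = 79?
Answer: -1501116871263/12137 ≈ -1.2368e+8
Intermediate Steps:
O = 3156/12137 ≈ 0.26003
(-26719 + O)*(4550 + W(-177)) = (-26719 + 3156/12137)*(4550 + 79) = -324285347/12137*4629 = -1501116871263/12137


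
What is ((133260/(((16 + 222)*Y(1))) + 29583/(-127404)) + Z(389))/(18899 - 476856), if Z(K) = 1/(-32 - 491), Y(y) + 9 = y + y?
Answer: 494744871521/2824307283113428 ≈ 0.00017517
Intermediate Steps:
Y(y) = -9 + 2*y (Y(y) = -9 + (y + y) = -9 + 2*y)
Z(K) = -1/523 (Z(K) = 1/(-523) = -1/523)
((133260/(((16 + 222)*Y(1))) + 29583/(-127404)) + Z(389))/(18899 - 476856) = ((133260/(((16 + 222)*(-9 + 2*1))) + 29583/(-127404)) - 1/523)/(18899 - 476856) = ((133260/((238*(-9 + 2))) + 29583*(-1/127404)) - 1/523)/(-457957) = ((133260/((238*(-7))) - 3287/14156) - 1/523)*(-1/457957) = ((133260/(-1666) - 3287/14156) - 1/523)*(-1/457957) = ((133260*(-1/1666) - 3287/14156) - 1/523)*(-1/457957) = ((-66630/833 - 3287/14156) - 1/523)*(-1/457957) = (-945952351/11791948 - 1/523)*(-1/457957) = -494744871521/6167188804*(-1/457957) = 494744871521/2824307283113428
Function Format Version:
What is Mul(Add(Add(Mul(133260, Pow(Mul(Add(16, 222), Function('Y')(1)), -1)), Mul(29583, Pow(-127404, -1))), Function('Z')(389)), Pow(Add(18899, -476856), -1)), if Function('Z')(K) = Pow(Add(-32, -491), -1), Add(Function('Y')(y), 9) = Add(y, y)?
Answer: Rational(494744871521, 2824307283113428) ≈ 0.00017517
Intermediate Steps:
Function('Y')(y) = Add(-9, Mul(2, y)) (Function('Y')(y) = Add(-9, Add(y, y)) = Add(-9, Mul(2, y)))
Function('Z')(K) = Rational(-1, 523) (Function('Z')(K) = Pow(-523, -1) = Rational(-1, 523))
Mul(Add(Add(Mul(133260, Pow(Mul(Add(16, 222), Function('Y')(1)), -1)), Mul(29583, Pow(-127404, -1))), Function('Z')(389)), Pow(Add(18899, -476856), -1)) = Mul(Add(Add(Mul(133260, Pow(Mul(Add(16, 222), Add(-9, Mul(2, 1))), -1)), Mul(29583, Pow(-127404, -1))), Rational(-1, 523)), Pow(Add(18899, -476856), -1)) = Mul(Add(Add(Mul(133260, Pow(Mul(238, Add(-9, 2)), -1)), Mul(29583, Rational(-1, 127404))), Rational(-1, 523)), Pow(-457957, -1)) = Mul(Add(Add(Mul(133260, Pow(Mul(238, -7), -1)), Rational(-3287, 14156)), Rational(-1, 523)), Rational(-1, 457957)) = Mul(Add(Add(Mul(133260, Pow(-1666, -1)), Rational(-3287, 14156)), Rational(-1, 523)), Rational(-1, 457957)) = Mul(Add(Add(Mul(133260, Rational(-1, 1666)), Rational(-3287, 14156)), Rational(-1, 523)), Rational(-1, 457957)) = Mul(Add(Add(Rational(-66630, 833), Rational(-3287, 14156)), Rational(-1, 523)), Rational(-1, 457957)) = Mul(Add(Rational(-945952351, 11791948), Rational(-1, 523)), Rational(-1, 457957)) = Mul(Rational(-494744871521, 6167188804), Rational(-1, 457957)) = Rational(494744871521, 2824307283113428)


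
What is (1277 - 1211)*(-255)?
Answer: -16830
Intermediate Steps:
(1277 - 1211)*(-255) = 66*(-255) = -16830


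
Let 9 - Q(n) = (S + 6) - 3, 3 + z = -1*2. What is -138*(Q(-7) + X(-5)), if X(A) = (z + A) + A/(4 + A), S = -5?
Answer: -828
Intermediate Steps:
z = -5 (z = -3 - 1*2 = -3 - 2 = -5)
X(A) = -5 + A + A/(4 + A) (X(A) = (-5 + A) + A/(4 + A) = -5 + A + A/(4 + A))
Q(n) = 11 (Q(n) = 9 - ((-5 + 6) - 3) = 9 - (1 - 3) = 9 - 1*(-2) = 9 + 2 = 11)
-138*(Q(-7) + X(-5)) = -138*(11 + (-20 + (-5)²)/(4 - 5)) = -138*(11 + (-20 + 25)/(-1)) = -138*(11 - 1*5) = -138*(11 - 5) = -138*6 = -828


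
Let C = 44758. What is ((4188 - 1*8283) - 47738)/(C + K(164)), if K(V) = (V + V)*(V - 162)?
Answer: -51833/45414 ≈ -1.1413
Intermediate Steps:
K(V) = 2*V*(-162 + V) (K(V) = (2*V)*(-162 + V) = 2*V*(-162 + V))
((4188 - 1*8283) - 47738)/(C + K(164)) = ((4188 - 1*8283) - 47738)/(44758 + 2*164*(-162 + 164)) = ((4188 - 8283) - 47738)/(44758 + 2*164*2) = (-4095 - 47738)/(44758 + 656) = -51833/45414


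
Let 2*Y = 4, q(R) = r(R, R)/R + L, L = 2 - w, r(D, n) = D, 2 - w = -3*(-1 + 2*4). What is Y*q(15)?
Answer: -40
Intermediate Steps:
w = 23 (w = 2 - (-3)*(-1 + 2*4) = 2 - (-3)*(-1 + 8) = 2 - (-3)*7 = 2 - 1*(-21) = 2 + 21 = 23)
L = -21 (L = 2 - 1*23 = 2 - 23 = -21)
q(R) = -20 (q(R) = R/R - 21 = 1 - 21 = -20)
Y = 2 (Y = (1/2)*4 = 2)
Y*q(15) = 2*(-20) = -40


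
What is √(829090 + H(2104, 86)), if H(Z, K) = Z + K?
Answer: 4*√51955 ≈ 911.75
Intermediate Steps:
H(Z, K) = K + Z
√(829090 + H(2104, 86)) = √(829090 + (86 + 2104)) = √(829090 + 2190) = √831280 = 4*√51955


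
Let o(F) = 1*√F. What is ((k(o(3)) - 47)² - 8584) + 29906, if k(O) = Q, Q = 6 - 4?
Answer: 23347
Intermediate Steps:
o(F) = √F
Q = 2
k(O) = 2
((k(o(3)) - 47)² - 8584) + 29906 = ((2 - 47)² - 8584) + 29906 = ((-45)² - 8584) + 29906 = (2025 - 8584) + 29906 = -6559 + 29906 = 23347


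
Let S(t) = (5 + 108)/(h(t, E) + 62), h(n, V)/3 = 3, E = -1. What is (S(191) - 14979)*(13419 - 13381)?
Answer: -40409048/71 ≈ -5.6914e+5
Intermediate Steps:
h(n, V) = 9 (h(n, V) = 3*3 = 9)
S(t) = 113/71 (S(t) = (5 + 108)/(9 + 62) = 113/71)
(S(191) - 14979)*(13419 - 13381) = (113/71 - 14979)*(13419 - 13381) = -1063396/71*38 = -40409048/71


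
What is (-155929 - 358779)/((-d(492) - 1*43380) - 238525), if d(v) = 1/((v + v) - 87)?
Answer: 230846538/126434393 ≈ 1.8258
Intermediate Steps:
d(v) = 1/(-87 + 2*v) (d(v) = 1/(2*v - 87) = 1/(-87 + 2*v))
(-155929 - 358779)/((-d(492) - 1*43380) - 238525) = (-155929 - 358779)/((-1/(-87 + 2*492) - 1*43380) - 238525) = -514708/((-1/(-87 + 984) - 43380) - 238525) = -514708/((-1/897 - 43380) - 238525) = -514708/(-38911861/897 - 238525) = -514708/(-252868786/897) = -514708*(-897/252868786) = 230846538/126434393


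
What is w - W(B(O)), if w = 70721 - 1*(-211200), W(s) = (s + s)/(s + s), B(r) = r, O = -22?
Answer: 281920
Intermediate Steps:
W(s) = 1 (W(s) = (2*s)/((2*s)) = (2*s)*(1/(2*s)) = 1)
w = 281921 (w = 70721 + 211200 = 281921)
w - W(B(O)) = 281921 - 1*1 = 281921 - 1 = 281920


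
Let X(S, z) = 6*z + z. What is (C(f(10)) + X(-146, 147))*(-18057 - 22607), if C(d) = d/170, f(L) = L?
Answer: -41845648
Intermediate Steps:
X(S, z) = 7*z
C(d) = d/170 (C(d) = d*(1/170) = d/170)
(C(f(10)) + X(-146, 147))*(-18057 - 22607) = ((1/170)*10 + 7*147)*(-18057 - 22607) = (1/17 + 1029)*(-40664) = (17494/17)*(-40664) = -41845648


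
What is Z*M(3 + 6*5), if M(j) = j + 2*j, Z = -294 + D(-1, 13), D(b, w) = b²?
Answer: -29007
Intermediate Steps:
Z = -293 (Z = -294 + (-1)² = -294 + 1 = -293)
M(j) = 3*j
Z*M(3 + 6*5) = -879*(3 + 6*5) = -879*(3 + 30) = -879*33 = -293*99 = -29007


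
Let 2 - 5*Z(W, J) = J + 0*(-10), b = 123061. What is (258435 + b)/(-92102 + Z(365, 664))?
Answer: -476870/115293 ≈ -4.1362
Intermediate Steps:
Z(W, J) = ⅖ - J/5 (Z(W, J) = ⅖ - (J + 0*(-10))/5 = ⅖ - (J + 0)/5 = ⅖ - J/5)
(258435 + b)/(-92102 + Z(365, 664)) = (258435 + 123061)/(-92102 + (⅖ - ⅕*664)) = 381496/(-92102 + (⅖ - 664/5)) = 381496/(-92102 - 662/5) = 381496/(-461172/5) = 381496*(-5/461172) = -476870/115293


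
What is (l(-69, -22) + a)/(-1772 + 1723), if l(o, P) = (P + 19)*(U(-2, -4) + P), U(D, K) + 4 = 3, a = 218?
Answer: -41/7 ≈ -5.8571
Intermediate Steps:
U(D, K) = -1 (U(D, K) = -4 + 3 = -1)
l(o, P) = (-1 + P)*(19 + P) (l(o, P) = (P + 19)*(-1 + P) = (19 + P)*(-1 + P) = (-1 + P)*(19 + P))
(l(-69, -22) + a)/(-1772 + 1723) = ((-19 + (-22)² + 18*(-22)) + 218)/(-1772 + 1723) = ((-19 + 484 - 396) + 218)/(-49) = (69 + 218)*(-1/49) = 287*(-1/49) = -41/7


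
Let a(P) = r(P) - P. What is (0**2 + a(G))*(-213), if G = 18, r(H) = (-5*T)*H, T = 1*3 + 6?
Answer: 176364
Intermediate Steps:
T = 9 (T = 3 + 6 = 9)
r(H) = -45*H (r(H) = (-5*9)*H = -45*H)
a(P) = -46*P (a(P) = -45*P - P = -46*P)
(0**2 + a(G))*(-213) = (0**2 - 46*18)*(-213) = (0 - 828)*(-213) = -828*(-213) = 176364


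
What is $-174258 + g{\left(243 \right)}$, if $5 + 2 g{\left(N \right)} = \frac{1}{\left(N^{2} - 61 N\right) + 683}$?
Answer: $- \frac{7825864794}{44909} \approx -1.7426 \cdot 10^{5}$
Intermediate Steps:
$g{\left(N \right)} = - \frac{5}{2} + \frac{1}{2 \left(683 + N^{2} - 61 N\right)}$ ($g{\left(N \right)} = - \frac{5}{2} + \frac{1}{2 \left(\left(N^{2} - 61 N\right) + 683\right)} = - \frac{5}{2} + \frac{1}{2 \left(683 + N^{2} - 61 N\right)}$)
$-174258 + g{\left(243 \right)} = -174258 + \frac{-3414 - 5 \cdot 243^{2} + 305 \cdot 243}{2 \left(683 + 243^{2} - 14823\right)} = -174258 + \frac{-3414 - 295245 + 74115}{2 \left(683 + 59049 - 14823\right)} = -174258 + \frac{-3414 - 295245 + 74115}{2 \cdot 44909} = -174258 + \frac{1}{2} \cdot \frac{1}{44909} \left(-224544\right) = -174258 - \frac{112272}{44909} = - \frac{7825864794}{44909}$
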